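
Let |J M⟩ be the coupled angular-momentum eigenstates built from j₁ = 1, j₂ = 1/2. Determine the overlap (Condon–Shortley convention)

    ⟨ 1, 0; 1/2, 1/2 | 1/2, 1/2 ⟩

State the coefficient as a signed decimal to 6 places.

-0.577350

√[2·1!1!0!/3! · 1!1!1!0!1!0!] = √(1/3)
  +(−1)^1/∏(1,0,0,0,1,0)! = -1  (running -1)
⟨..|..⟩ = √(1/3)·(-1) = -0.577350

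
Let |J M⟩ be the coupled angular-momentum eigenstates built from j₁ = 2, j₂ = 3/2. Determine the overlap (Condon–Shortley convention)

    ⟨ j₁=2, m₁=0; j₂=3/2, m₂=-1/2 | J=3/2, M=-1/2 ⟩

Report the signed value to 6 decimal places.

√[4·2!2!1!/6! · 2!2!1!2!1!2!] = √(16/45)
  +(−1)^0/∏(0,2,2,1,0,0)! = 1/4  (running 1/4)
  +(−1)^1/∏(1,1,1,0,1,1)! = -1  (running -3/4)
⟨..|..⟩ = √(16/45)·(-3/4) = -0.447214

-0.447214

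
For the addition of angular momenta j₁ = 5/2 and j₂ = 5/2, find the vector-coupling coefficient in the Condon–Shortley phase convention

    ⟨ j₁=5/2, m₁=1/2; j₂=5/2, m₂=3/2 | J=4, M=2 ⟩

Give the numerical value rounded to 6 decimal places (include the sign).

√[9·1!4!4!/10! · 3!2!4!1!6!2!] = √(20736/35)
  +(−1)^0/∏(0,1,2,4,2,0)! = 1/96  (running 1/96)
  +(−1)^1/∏(1,0,1,3,3,1)! = -1/36  (running -5/288)
⟨..|..⟩ = √(20736/35)·(-5/288) = -0.422577

−√(5/28) = -0.422577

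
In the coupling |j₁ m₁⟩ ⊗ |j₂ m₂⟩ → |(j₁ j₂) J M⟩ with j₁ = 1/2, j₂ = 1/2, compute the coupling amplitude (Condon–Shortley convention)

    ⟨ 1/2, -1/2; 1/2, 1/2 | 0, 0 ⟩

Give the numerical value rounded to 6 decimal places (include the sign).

j₁+j₂−J=1  J+j₁−j₂=0  J−j₁+j₂=0  j₁+j₂+J+1=2
(j₁±m₁, j₂±m₂, J±M) = (0,1,1,0,0,0)
P² = 1/2
sum k=1..1:
  [1] −1/1 = -1
S = -1
C² = P²·S² = 1/2 ; C = -0.707107

-0.707107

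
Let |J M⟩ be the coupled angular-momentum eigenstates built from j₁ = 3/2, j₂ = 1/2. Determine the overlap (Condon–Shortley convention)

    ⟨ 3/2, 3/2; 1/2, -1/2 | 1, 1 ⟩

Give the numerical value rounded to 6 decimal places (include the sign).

j₁+j₂−J=1  J+j₁−j₂=2  J−j₁+j₂=0  j₁+j₂+J+1=4
(j₁±m₁, j₂±m₂, J±M) = (3,0,0,1,2,0)
P² = 3
sum k=0..0:
  [0] +1/2 = 1/2
S = 1/2
C² = P²·S² = 3/4 ; C = +0.866025

+√(3/4) = +0.866025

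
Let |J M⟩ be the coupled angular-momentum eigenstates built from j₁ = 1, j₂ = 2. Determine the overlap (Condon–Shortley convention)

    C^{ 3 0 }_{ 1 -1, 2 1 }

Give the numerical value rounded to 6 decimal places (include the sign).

√[7·0!2!4!/7! · 0!2!3!1!3!3!] = √(144/5)
  +(−1)^0/∏(0,0,2,3,0,1)! = 1/12  (running 1/12)
⟨..|..⟩ = √(144/5)·(1/12) = +0.447214

+0.447214  (= +√(1/5))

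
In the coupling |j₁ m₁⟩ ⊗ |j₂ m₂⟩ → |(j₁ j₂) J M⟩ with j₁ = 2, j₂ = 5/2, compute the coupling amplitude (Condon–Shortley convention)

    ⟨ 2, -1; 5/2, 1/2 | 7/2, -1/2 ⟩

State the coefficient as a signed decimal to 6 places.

-0.557773  (= −√(14/45))

triangle: 1!·3!·4!/9! = 144/362880
(j±m)!: 1!·3!·3!·2!·3!·4! = 10368
prefactor² = (2J+1)·Δ·N² = 1152/35
  k=0: +1/(0!·1!·3!·3!·0!·1!) = 1/36
  k=1: −1/(1!·0!·2!·2!·1!·2!) = -1/8
Σ = -7/72  ⇒  CG² = 1152/35·(-7/72)² = 14/45
CG = −√(14/45) = -0.557773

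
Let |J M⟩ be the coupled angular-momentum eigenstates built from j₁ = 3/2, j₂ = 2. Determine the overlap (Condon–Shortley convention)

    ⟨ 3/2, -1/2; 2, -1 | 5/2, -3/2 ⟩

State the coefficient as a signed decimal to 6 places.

√[6·1!2!3!/7! · 1!2!1!3!1!4!] = √(144/35)
  +(−1)^0/∏(0,1,2,1,0,2)! = 1/4  (running 1/4)
  +(−1)^1/∏(1,0,1,0,1,3)! = -1/6  (running 1/12)
⟨..|..⟩ = √(144/35)·(1/12) = +0.169031

+0.169031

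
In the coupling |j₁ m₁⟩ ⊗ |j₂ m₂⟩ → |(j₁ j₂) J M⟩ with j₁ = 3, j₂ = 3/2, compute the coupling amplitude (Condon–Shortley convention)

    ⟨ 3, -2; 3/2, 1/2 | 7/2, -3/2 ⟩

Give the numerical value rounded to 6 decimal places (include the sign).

-0.654654  (= −√(3/7))

triangle: 1!×5!×2!/9! = 240/362880
(j±m)!: 1!×5!×2!×1!×2!×5! = 57600
prefactor² = (2J+1)×Δ×N² = 6400/21
  k=0: +1/(0!×1!×5!×2!×0!×0!) = 1/240
  k=1: −1/(1!×0!×4!×1!×1!×1!) = -1/24
Σ = -3/80  ⇒  CG² = 6400/21×(-3/80)² = 3/7
CG = −√(3/7) = -0.654654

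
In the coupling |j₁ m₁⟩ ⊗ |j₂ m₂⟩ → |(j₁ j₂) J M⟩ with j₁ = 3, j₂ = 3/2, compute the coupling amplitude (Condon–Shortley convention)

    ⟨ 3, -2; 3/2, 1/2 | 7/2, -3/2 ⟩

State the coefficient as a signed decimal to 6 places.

√[8·1!5!2!/9! · 1!5!2!1!2!5!] = √(6400/21)
  +(−1)^0/∏(0,1,5,2,0,0)! = 1/240  (running 1/240)
  +(−1)^1/∏(1,0,4,1,1,1)! = -1/24  (running -3/80)
⟨..|..⟩ = √(6400/21)·(-3/80) = -0.654654

-0.654654  (= −√(3/7))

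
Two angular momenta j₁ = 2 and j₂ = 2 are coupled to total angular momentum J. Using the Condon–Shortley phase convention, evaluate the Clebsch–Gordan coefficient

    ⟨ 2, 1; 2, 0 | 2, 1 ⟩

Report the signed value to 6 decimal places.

√[5·2!2!2!/7! · 3!1!2!2!3!1!] = √(8/7)
  +(−1)^0/∏(0,2,1,2,1,0)! = 1/4  (running 1/4)
  +(−1)^1/∏(1,1,0,1,2,1)! = -1/2  (running -1/4)
⟨..|..⟩ = √(8/7)·(-1/4) = -0.267261

−√(1/14) ≈ -0.267261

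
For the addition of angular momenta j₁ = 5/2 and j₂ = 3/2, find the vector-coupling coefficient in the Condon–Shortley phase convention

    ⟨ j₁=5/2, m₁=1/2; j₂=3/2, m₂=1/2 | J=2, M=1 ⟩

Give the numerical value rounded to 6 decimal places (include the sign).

−√(25/84) ≈ -0.545545

triangle: 2!·3!·1!/7! = 12/5040
(j±m)!: 3!·2!·2!·1!·3!·1! = 144
prefactor² = (2J+1)·Δ·N² = 12/7
  k=1: −1/(1!·1!·1!·1!·2!·0!) = -1/2
  k=2: +1/(2!·0!·0!·0!·3!·1!) = 1/12
Σ = -5/12  ⇒  CG² = 12/7·(-5/12)² = 25/84
CG = −√(25/84) = -0.545545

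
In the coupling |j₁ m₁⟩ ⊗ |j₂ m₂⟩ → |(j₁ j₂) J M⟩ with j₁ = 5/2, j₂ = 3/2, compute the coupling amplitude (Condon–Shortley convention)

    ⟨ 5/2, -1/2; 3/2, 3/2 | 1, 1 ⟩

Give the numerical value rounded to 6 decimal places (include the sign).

triangle: 3!×2!×0!/6! = 12/720
(j±m)!: 2!×3!×3!×0!×2!×0! = 144
prefactor² = (2J+1)×Δ×N² = 36/5
  k=3: −1/(3!×0!×0!×0!×2!×0!) = -1/12
Σ = -1/12  ⇒  CG² = 36/5×(-1/12)² = 1/20
CG = −√(1/20) = -0.223607

−√(1/20) ≈ -0.223607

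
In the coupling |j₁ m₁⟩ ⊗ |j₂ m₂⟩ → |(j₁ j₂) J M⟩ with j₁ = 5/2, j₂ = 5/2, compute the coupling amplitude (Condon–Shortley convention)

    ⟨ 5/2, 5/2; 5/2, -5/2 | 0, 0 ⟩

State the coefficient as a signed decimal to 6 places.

+0.408248

j₁+j₂−J=5  J+j₁−j₂=0  J−j₁+j₂=0  j₁+j₂+J+1=6
(j₁±m₁, j₂±m₂, J±M) = (5,0,0,5,0,0)
P² = 2400
sum k=0..0:
  [0] +1/120 = 1/120
S = 1/120
C² = P²·S² = 1/6 ; C = +0.408248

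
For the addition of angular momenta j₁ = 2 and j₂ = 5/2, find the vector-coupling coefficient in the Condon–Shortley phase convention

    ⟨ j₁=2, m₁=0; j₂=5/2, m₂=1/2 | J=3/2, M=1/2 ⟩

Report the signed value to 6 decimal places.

+0.239046

√[4·3!1!2!/7! · 2!2!3!2!2!1!] = √(32/35)
  +(−1)^1/∏(1,2,1,2,0,0)! = -1/4  (running -1/4)
  +(−1)^2/∏(2,1,0,1,1,1)! = 1/2  (running 1/4)
⟨..|..⟩ = √(32/35)·(1/4) = +0.239046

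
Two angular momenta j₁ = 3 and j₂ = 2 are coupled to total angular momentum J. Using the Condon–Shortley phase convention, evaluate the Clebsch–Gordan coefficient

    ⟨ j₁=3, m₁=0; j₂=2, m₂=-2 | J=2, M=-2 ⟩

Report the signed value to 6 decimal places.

+√(1/14) = +0.267261

√[5·3!3!1!/8! · 3!3!0!4!0!4!] = √(648/7)
  +(−1)^0/∏(0,3,3,0,0,1)! = 1/36  (running 1/36)
⟨..|..⟩ = √(648/7)·(1/36) = +0.267261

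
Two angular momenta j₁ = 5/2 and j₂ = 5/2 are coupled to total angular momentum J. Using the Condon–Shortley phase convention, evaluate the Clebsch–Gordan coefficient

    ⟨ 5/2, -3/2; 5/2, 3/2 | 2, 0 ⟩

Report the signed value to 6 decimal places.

-0.109109

√[5·3!2!2!/8! · 1!4!4!1!2!2!] = √(48/7)
  +(−1)^2/∏(2,1,2,2,0,0)! = 1/8  (running 1/8)
  +(−1)^3/∏(3,0,1,1,1,1)! = -1/6  (running -1/24)
⟨..|..⟩ = √(48/7)·(-1/24) = -0.109109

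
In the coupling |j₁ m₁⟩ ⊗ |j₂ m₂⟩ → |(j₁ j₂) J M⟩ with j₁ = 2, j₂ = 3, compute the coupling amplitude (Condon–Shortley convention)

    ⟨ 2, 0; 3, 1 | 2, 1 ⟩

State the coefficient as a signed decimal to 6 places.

+0.377964

triangle: 3!·1!·3!/8! = 36/40320
(j±m)!: 2!·2!·4!·2!·3!·1! = 1152
prefactor² = (2J+1)·Δ·N² = 36/7
  k=1: −1/(1!·2!·1!·3!·0!·0!) = -1/12
  k=2: +1/(2!·1!·0!·2!·1!·1!) = 1/4
Σ = 1/6  ⇒  CG² = 36/7·1/6² = 1/7
CG = +√(1/7) = +0.377964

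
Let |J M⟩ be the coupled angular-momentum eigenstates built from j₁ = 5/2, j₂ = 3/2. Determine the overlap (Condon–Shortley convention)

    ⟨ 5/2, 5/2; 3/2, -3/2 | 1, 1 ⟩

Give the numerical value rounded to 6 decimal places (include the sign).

√[3·3!2!0!/6! · 5!0!0!3!2!0!] = √(72)
  +(−1)^0/∏(0,3,0,0,2,0)! = 1/12  (running 1/12)
⟨..|..⟩ = √(72)·(1/12) = +0.707107

+0.707107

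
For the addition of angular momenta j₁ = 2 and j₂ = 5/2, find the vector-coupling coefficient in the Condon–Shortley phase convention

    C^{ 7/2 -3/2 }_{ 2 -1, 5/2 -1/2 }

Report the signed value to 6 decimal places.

j₁+j₂−J=1  J+j₁−j₂=3  J−j₁+j₂=4  j₁+j₂+J+1=9
(j₁±m₁, j₂±m₂, J±M) = (1,3,2,3,2,5)
P² = 384/7
sum k=0..1:
  [0] +1/24 = 1/24
  [1] −1/12 = -1/12
S = -1/24
C² = P²·S² = 2/21 ; C = -0.308607

-0.308607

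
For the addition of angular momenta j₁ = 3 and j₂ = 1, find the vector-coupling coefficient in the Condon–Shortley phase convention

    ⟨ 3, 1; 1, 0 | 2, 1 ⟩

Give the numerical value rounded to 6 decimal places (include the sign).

-0.617213

triangle: 2!×4!×0!/7! = 48/5040
(j±m)!: 4!×2!×1!×1!×3!×1! = 288
prefactor² = (2J+1)×Δ×N² = 96/7
  k=1: −1/(1!×1!×1!×0!×3!×0!) = -1/6
Σ = -1/6  ⇒  CG² = 96/7×(-1/6)² = 8/21
CG = −√(8/21) = -0.617213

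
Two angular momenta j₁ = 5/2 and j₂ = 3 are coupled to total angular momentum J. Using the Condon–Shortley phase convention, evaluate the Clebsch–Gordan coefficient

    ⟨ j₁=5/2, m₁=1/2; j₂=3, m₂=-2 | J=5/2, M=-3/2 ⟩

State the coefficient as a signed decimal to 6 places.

triangle: 3!·2!·3!/9! = 72/362880
(j±m)!: 3!·2!·1!·5!·1!·4! = 34560
prefactor² = (2J+1)·Δ·N² = 288/7
  k=0: +1/(0!·3!·2!·1!·0!·2!) = 1/24
  k=1: −1/(1!·2!·1!·0!·1!·3!) = -1/12
Σ = -1/24  ⇒  CG² = 288/7·(-1/24)² = 1/14
CG = −√(1/14) = -0.267261

−√(1/14) ≈ -0.267261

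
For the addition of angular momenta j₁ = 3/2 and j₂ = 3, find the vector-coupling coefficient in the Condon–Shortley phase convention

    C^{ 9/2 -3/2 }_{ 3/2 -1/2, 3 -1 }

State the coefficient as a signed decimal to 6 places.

+√(15/28) ≈ +0.731925

j₁+j₂−J=0  J+j₁−j₂=3  J−j₁+j₂=6  j₁+j₂+J+1=10
(j₁±m₁, j₂±m₂, J±M) = (1,2,2,4,3,6)
P² = 34560/7
sum k=0..0:
  [0] +1/96 = 1/96
S = 1/96
C² = P²·S² = 15/28 ; C = +0.731925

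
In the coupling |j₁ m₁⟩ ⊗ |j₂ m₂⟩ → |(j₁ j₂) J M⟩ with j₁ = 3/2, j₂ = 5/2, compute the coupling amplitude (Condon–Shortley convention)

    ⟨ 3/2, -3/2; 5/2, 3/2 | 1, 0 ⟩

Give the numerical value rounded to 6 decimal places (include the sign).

√[3·3!0!2!/6! · 0!3!4!1!1!1!] = √(36/5)
  +(−1)^3/∏(3,0,0,1,0,1)! = -1/6  (running -1/6)
⟨..|..⟩ = √(36/5)·(-1/6) = -0.447214

−√(1/5) = -0.447214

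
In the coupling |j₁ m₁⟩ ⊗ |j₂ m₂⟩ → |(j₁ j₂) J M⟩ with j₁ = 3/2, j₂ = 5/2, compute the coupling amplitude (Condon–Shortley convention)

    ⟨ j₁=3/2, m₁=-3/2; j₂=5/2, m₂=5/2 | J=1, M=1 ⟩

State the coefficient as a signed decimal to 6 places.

−√(1/2) = -0.707107

j₁+j₂−J=3  J+j₁−j₂=0  J−j₁+j₂=2  j₁+j₂+J+1=6
(j₁±m₁, j₂±m₂, J±M) = (0,3,5,0,2,0)
P² = 72
sum k=3..3:
  [3] −1/12 = -1/12
S = -1/12
C² = P²·S² = 1/2 ; C = -0.707107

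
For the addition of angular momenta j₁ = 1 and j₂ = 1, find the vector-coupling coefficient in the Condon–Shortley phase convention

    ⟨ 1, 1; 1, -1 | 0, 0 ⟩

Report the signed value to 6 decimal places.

triangle: 2!×0!×0!/3! = 2/6
(j±m)!: 2!×0!×0!×2!×0!×0! = 4
prefactor² = (2J+1)×Δ×N² = 4/3
  k=0: +1/(0!×2!×0!×0!×0!×0!) = 1/2
Σ = 1/2  ⇒  CG² = 4/3×1/2² = 1/3
CG = +√(1/3) = +0.577350

+0.577350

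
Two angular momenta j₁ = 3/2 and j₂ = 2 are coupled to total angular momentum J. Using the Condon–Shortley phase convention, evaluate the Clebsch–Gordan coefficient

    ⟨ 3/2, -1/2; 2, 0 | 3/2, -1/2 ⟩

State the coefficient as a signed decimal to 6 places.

−√(1/5) ≈ -0.447214

√[4·2!1!2!/6! · 1!2!2!2!1!2!] = √(16/45)
  +(−1)^1/∏(1,1,1,1,0,1)! = -1  (running -1)
  +(−1)^2/∏(2,0,0,0,1,2)! = 1/4  (running -3/4)
⟨..|..⟩ = √(16/45)·(-3/4) = -0.447214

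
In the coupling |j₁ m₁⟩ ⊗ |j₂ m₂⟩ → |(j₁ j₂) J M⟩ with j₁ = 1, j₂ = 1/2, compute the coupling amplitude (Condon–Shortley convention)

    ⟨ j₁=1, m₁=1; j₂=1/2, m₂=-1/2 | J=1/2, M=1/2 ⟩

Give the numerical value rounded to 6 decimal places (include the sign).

+0.816497

triangle: 1!·1!·0!/3! = 1/6
(j±m)!: 2!·0!·0!·1!·1!·0! = 2
prefactor² = (2J+1)·Δ·N² = 2/3
  k=0: +1/(0!·1!·0!·0!·1!·0!) = 1
Σ = 1  ⇒  CG² = 2/3·1² = 2/3
CG = +√(2/3) = +0.816497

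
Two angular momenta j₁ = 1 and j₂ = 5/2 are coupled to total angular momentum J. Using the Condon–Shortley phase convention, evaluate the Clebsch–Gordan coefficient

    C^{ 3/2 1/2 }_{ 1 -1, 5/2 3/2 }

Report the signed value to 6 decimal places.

+√(2/5) ≈ +0.632456

√[4·2!0!3!/6! · 0!2!4!1!2!1!] = √(32/5)
  +(−1)^2/∏(2,0,0,2,0,1)! = 1/4  (running 1/4)
⟨..|..⟩ = √(32/5)·(1/4) = +0.632456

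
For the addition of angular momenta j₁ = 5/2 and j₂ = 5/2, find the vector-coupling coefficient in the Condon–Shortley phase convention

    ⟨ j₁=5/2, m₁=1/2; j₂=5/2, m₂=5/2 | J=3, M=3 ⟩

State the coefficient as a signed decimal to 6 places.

+√(5/18) ≈ +0.527046

j₁+j₂−J=2  J+j₁−j₂=3  J−j₁+j₂=3  j₁+j₂+J+1=9
(j₁±m₁, j₂±m₂, J±M) = (3,2,5,0,6,0)
P² = 1440
sum k=2..2:
  [2] +1/72 = 1/72
S = 1/72
C² = P²·S² = 5/18 ; C = +0.527046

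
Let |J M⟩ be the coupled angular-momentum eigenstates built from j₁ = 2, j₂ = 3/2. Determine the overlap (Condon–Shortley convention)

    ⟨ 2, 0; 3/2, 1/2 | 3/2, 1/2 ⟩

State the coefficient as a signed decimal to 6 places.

j₁+j₂−J=2  J+j₁−j₂=2  J−j₁+j₂=1  j₁+j₂+J+1=6
(j₁±m₁, j₂±m₂, J±M) = (2,2,2,1,2,1)
P² = 16/45
sum k=1..2:
  [1] −1/1 = -1
  [2] +1/4 = 1/4
S = -3/4
C² = P²·S² = 1/5 ; C = -0.447214

-0.447214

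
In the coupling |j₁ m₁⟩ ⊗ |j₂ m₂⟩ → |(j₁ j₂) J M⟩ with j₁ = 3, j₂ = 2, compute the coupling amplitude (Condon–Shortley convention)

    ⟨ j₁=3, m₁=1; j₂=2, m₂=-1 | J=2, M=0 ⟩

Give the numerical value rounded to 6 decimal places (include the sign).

−√(1/7) = -0.377964

triangle: 3!*3!*1!/8! = 36/40320
(j±m)!: 4!*2!*1!*3!*2!*2! = 1152
prefactor² = (2J+1)*Δ*N² = 36/7
  k=0: +1/(0!*3!*2!*1!*1!*0!) = 1/12
  k=1: −1/(1!*2!*1!*0!*2!*1!) = -1/4
Σ = -1/6  ⇒  CG² = 36/7*(-1/6)² = 1/7
CG = −√(1/7) = -0.377964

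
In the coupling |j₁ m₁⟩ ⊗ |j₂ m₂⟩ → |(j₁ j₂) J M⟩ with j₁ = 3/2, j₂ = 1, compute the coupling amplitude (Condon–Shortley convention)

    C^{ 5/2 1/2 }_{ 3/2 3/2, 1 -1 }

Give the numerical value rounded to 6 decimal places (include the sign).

j₁+j₂−J=0  J+j₁−j₂=3  J−j₁+j₂=2  j₁+j₂+J+1=6
(j₁±m₁, j₂±m₂, J±M) = (3,0,0,2,3,2)
P² = 72/5
sum k=0..0:
  [0] +1/12 = 1/12
S = 1/12
C² = P²·S² = 1/10 ; C = +0.316228

+√(1/10) = +0.316228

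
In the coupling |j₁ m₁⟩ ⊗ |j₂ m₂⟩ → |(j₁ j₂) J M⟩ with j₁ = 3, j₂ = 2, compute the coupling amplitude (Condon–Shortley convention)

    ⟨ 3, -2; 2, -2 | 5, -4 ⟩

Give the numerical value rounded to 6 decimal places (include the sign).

√[11·0!6!4!/11! · 1!5!0!4!1!9!] = √(4976640)
  +(−1)^0/∏(0,0,5,0,1,4)! = 1/2880  (running 1/2880)
⟨..|..⟩ = √(4976640)·(1/2880) = +0.774597

+√(3/5) = +0.774597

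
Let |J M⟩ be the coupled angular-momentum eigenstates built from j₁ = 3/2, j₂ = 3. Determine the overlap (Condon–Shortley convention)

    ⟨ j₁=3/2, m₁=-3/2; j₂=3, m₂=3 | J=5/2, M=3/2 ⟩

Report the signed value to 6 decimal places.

+√(9/28) = +0.566947

triangle: 2!·1!·4!/8! = 48/40320
(j±m)!: 0!·3!·6!·0!·4!·1! = 103680
prefactor² = (2J+1)·Δ·N² = 5184/7
  k=2: +1/(2!·0!·1!·4!·0!·0!) = 1/48
Σ = 1/48  ⇒  CG² = 5184/7·1/48² = 9/28
CG = +√(9/28) = +0.566947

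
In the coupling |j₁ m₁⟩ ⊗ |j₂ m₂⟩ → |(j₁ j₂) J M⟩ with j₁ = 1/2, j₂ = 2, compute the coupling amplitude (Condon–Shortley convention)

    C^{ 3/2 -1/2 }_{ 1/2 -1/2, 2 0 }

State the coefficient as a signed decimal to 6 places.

√[4·1!0!3!/5! · 0!1!2!2!1!2!] = √(8/5)
  +(−1)^1/∏(1,0,0,1,0,2)! = -1/2  (running -1/2)
⟨..|..⟩ = √(8/5)·(-1/2) = -0.632456

-0.632456  (= −√(2/5))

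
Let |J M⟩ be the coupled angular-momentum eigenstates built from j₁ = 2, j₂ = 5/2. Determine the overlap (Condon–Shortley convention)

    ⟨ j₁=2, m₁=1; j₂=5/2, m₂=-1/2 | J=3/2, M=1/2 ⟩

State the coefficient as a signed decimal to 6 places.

j₁+j₂−J=3  J+j₁−j₂=1  J−j₁+j₂=2  j₁+j₂+J+1=7
(j₁±m₁, j₂±m₂, J±M) = (3,1,2,3,2,1)
P² = 48/35
sum k=0..1:
  [0] +1/12 = 1/12
  [1] −1/2 = -1/2
S = -5/12
C² = P²·S² = 5/21 ; C = -0.487950

−√(5/21) = -0.487950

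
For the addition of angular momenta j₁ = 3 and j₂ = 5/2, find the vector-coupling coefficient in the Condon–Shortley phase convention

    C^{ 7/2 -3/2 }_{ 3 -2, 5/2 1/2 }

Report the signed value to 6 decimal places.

triangle: 2!·4!·3!/10! = 288/3628800
(j±m)!: 1!·5!·3!·2!·2!·5! = 345600
prefactor² = (2J+1)·Δ·N² = 1536/7
  k=1: −1/(1!·1!·4!·2!·0!·1!) = -1/48
  k=2: +1/(2!·0!·3!·1!·1!·2!) = 1/24
Σ = 1/48  ⇒  CG² = 1536/7·1/48² = 2/21
CG = +√(2/21) = +0.308607

+0.308607  (= +√(2/21))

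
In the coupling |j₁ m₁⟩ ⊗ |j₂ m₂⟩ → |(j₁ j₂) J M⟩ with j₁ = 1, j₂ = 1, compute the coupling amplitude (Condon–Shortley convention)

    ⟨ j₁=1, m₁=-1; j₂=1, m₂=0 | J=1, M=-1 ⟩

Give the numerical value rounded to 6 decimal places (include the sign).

j₁+j₂−J=1  J+j₁−j₂=1  J−j₁+j₂=1  j₁+j₂+J+1=4
(j₁±m₁, j₂±m₂, J±M) = (0,2,1,1,0,2)
P² = 1/2
sum k=1..1:
  [1] −1/1 = -1
S = -1
C² = P²·S² = 1/2 ; C = -0.707107

-0.707107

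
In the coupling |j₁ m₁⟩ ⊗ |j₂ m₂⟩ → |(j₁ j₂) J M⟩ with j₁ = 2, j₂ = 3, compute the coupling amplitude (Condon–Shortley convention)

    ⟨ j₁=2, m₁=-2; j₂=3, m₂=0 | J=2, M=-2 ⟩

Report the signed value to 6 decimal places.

-0.267261  (= −√(1/14))

triangle: 3!×1!×3!/8! = 36/40320
(j±m)!: 0!×4!×3!×3!×0!×4! = 20736
prefactor² = (2J+1)×Δ×N² = 648/7
  k=3: −1/(3!×0!×1!×0!×0!×3!) = -1/36
Σ = -1/36  ⇒  CG² = 648/7×(-1/36)² = 1/14
CG = −√(1/14) = -0.267261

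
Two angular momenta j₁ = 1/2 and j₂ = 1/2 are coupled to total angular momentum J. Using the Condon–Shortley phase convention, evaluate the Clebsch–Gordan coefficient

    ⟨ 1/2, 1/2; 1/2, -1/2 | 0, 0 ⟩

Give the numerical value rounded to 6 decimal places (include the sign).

+0.707107

√[1·1!0!0!/2! · 1!0!0!1!0!0!] = √(1/2)
  +(−1)^0/∏(0,1,0,0,0,0)! = 1  (running 1)
⟨..|..⟩ = √(1/2)·(1) = +0.707107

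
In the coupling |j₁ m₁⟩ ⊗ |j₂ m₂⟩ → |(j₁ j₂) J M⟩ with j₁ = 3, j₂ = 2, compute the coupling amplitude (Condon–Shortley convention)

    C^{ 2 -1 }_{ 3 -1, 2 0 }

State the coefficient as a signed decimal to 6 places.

+0.377964  (= +√(1/7))

triangle: 3!*3!*1!/8! = 36/40320
(j±m)!: 2!*4!*2!*2!*1!*3! = 1152
prefactor² = (2J+1)*Δ*N² = 36/7
  k=1: −1/(1!*2!*3!*1!*0!*0!) = -1/12
  k=2: +1/(2!*1!*2!*0!*1!*1!) = 1/4
Σ = 1/6  ⇒  CG² = 36/7*1/6² = 1/7
CG = +√(1/7) = +0.377964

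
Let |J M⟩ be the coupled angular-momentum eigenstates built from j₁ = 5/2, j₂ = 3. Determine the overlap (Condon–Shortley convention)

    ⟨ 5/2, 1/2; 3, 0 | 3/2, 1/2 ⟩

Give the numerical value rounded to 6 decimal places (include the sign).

+√(4/35) ≈ +0.338062

triangle: 4!×1!×2!/8! = 48/40320
(j±m)!: 3!×2!×3!×3!×2!×1! = 864
prefactor² = (2J+1)×Δ×N² = 144/35
  k=1: −1/(1!×3!×1!×2!×0!×0!) = -1/12
  k=2: +1/(2!×2!×0!×1!×1!×1!) = 1/4
Σ = 1/6  ⇒  CG² = 144/35×1/6² = 4/35
CG = +√(4/35) = +0.338062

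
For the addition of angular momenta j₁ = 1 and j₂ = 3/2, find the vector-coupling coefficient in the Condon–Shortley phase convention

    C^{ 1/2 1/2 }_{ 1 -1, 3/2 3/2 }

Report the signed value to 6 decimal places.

+0.707107

triangle: 2!·0!·1!/4! = 2/24
(j±m)!: 0!·2!·3!·0!·1!·0! = 12
prefactor² = (2J+1)·Δ·N² = 2
  k=2: +1/(2!·0!·0!·1!·0!·0!) = 1/2
Σ = 1/2  ⇒  CG² = 2·1/2² = 1/2
CG = +√(1/2) = +0.707107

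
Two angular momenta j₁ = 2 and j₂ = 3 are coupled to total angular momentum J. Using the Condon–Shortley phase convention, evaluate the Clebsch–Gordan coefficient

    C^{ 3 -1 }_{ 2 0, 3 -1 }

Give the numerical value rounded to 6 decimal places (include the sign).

√[7·2!2!4!/9! · 2!2!2!4!2!4!] = √(256/15)
  +(−1)^0/∏(0,2,2,2,0,2)! = 1/16  (running 1/16)
  +(−1)^1/∏(1,1,1,1,1,3)! = -1/6  (running -5/48)
  +(−1)^2/∏(2,0,0,0,2,4)! = 1/96  (running -3/32)
⟨..|..⟩ = √(256/15)·(-3/32) = -0.387298

−√(3/20) = -0.387298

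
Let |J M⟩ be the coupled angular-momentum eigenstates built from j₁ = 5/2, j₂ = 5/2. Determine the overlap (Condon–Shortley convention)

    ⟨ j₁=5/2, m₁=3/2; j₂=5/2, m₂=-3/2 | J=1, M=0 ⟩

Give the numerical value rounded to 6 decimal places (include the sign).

triangle: 4!·1!·1!/7! = 24/5040
(j±m)!: 4!·1!·1!·4!·1!·1! = 576
prefactor² = (2J+1)·Δ·N² = 288/35
  k=0: +1/(0!·4!·1!·1!·0!·0!) = 1/24
  k=1: −1/(1!·3!·0!·0!·1!·1!) = -1/6
Σ = -1/8  ⇒  CG² = 288/35·(-1/8)² = 9/70
CG = −√(9/70) = -0.358569

-0.358569  (= −√(9/70))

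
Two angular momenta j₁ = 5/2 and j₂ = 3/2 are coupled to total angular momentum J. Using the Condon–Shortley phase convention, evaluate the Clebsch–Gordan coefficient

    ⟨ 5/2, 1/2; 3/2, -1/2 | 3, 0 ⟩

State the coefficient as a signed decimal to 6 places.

+√(1/5) ≈ +0.447214

j₁+j₂−J=1  J+j₁−j₂=4  J−j₁+j₂=2  j₁+j₂+J+1=8
(j₁±m₁, j₂±m₂, J±M) = (3,2,1,2,3,3)
P² = 36/5
sum k=0..1:
  [0] +1/4 = 1/4
  [1] −1/12 = -1/12
S = 1/6
C² = P²·S² = 1/5 ; C = +0.447214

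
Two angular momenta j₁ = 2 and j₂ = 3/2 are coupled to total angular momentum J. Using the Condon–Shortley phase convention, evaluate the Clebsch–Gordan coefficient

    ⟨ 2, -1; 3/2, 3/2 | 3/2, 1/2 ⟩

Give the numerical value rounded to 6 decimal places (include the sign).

+√(2/5) = +0.632456

√[4·2!2!1!/6! · 1!3!3!0!2!1!] = √(8/5)
  +(−1)^2/∏(2,0,1,1,1,0)! = 1/2  (running 1/2)
⟨..|..⟩ = √(8/5)·(1/2) = +0.632456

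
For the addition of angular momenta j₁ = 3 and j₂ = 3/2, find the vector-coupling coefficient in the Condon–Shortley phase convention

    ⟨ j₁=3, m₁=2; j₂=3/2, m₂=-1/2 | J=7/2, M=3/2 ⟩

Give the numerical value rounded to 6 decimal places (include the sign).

+0.654654  (= +√(3/7))

triangle: 1!·5!·2!/9! = 240/362880
(j±m)!: 5!·1!·1!·2!·5!·2! = 57600
prefactor² = (2J+1)·Δ·N² = 6400/21
  k=0: +1/(0!·1!·1!·1!·4!·1!) = 1/24
  k=1: −1/(1!·0!·0!·0!·5!·2!) = -1/240
Σ = 3/80  ⇒  CG² = 6400/21·3/80² = 3/7
CG = +√(3/7) = +0.654654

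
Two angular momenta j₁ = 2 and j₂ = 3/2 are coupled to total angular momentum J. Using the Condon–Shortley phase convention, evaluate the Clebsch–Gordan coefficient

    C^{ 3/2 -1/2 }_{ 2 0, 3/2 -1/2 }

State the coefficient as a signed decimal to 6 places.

triangle: 2!×2!×1!/6! = 4/720
(j±m)!: 2!×2!×1!×2!×1!×2! = 16
prefactor² = (2J+1)×Δ×N² = 16/45
  k=0: +1/(0!×2!×2!×1!×0!×0!) = 1/4
  k=1: −1/(1!×1!×1!×0!×1!×1!) = -1
Σ = -3/4  ⇒  CG² = 16/45×(-3/4)² = 1/5
CG = −√(1/5) = -0.447214

−√(1/5) = -0.447214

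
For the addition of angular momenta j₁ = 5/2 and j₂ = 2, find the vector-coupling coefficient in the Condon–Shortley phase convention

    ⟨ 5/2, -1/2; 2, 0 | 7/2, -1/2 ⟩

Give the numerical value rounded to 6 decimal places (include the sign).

triangle: 1!*4!*3!/9! = 144/362880
(j±m)!: 2!*3!*2!*2!*3!*4! = 6912
prefactor² = (2J+1)*Δ*N² = 768/35
  k=0: +1/(0!*1!*3!*2!*1!*1!) = 1/12
  k=1: −1/(1!*0!*2!*1!*2!*2!) = -1/8
Σ = -1/24  ⇒  CG² = 768/35*(-1/24)² = 4/105
CG = −√(4/105) = -0.195180

-0.195180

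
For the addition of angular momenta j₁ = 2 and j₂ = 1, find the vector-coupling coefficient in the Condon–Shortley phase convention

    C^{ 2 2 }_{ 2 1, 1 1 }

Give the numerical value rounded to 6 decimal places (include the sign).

triangle: 1!·3!·1!/6! = 6/720
(j±m)!: 3!·1!·2!·0!·4!·0! = 288
prefactor² = (2J+1)·Δ·N² = 12
  k=1: −1/(1!·0!·0!·1!·3!·0!) = -1/6
Σ = -1/6  ⇒  CG² = 12·(-1/6)² = 1/3
CG = −√(1/3) = -0.577350

−√(1/3) ≈ -0.577350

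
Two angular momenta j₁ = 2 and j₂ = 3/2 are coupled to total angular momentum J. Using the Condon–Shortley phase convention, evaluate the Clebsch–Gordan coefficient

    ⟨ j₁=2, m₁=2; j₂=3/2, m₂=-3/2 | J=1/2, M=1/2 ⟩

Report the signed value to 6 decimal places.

triangle: 3!×1!×0!/5! = 6/120
(j±m)!: 4!×0!×0!×3!×1!×0! = 144
prefactor² = (2J+1)×Δ×N² = 72/5
  k=0: +1/(0!×3!×0!×0!×1!×0!) = 1/6
Σ = 1/6  ⇒  CG² = 72/5×1/6² = 2/5
CG = +√(2/5) = +0.632456

+√(2/5) = +0.632456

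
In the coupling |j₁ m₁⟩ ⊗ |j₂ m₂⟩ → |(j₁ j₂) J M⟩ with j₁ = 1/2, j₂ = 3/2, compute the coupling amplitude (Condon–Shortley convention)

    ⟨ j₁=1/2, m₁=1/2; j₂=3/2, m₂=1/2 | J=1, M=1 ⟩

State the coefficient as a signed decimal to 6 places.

triangle: 1!*0!*2!/4! = 2/24
(j±m)!: 1!*0!*2!*1!*2!*0! = 4
prefactor² = (2J+1)*Δ*N² = 1
  k=0: +1/(0!*1!*0!*2!*0!*0!) = 1/2
Σ = 1/2  ⇒  CG² = 1*1/2² = 1/4
CG = +√(1/4) = +0.500000

+√(1/4) = +0.500000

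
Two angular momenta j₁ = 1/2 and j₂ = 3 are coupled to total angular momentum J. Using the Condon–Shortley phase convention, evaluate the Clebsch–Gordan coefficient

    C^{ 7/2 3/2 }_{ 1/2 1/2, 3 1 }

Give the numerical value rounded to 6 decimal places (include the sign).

√[8·0!1!6!/8! · 1!0!4!2!5!2!] = √(11520/7)
  +(−1)^0/∏(0,0,0,4,1,2)! = 1/48  (running 1/48)
⟨..|..⟩ = √(11520/7)·(1/48) = +0.845154

+0.845154  (= +√(5/7))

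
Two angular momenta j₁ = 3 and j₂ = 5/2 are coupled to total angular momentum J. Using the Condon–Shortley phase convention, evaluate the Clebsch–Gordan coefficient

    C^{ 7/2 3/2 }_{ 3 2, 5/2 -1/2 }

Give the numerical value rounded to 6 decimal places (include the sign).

+√(2/21) ≈ +0.308607

√[8·2!4!3!/10! · 5!1!2!3!5!2!] = √(1536/7)
  +(−1)^0/∏(0,2,1,2,3,1)! = 1/24  (running 1/24)
  +(−1)^1/∏(1,1,0,1,4,2)! = -1/48  (running 1/48)
⟨..|..⟩ = √(1536/7)·(1/48) = +0.308607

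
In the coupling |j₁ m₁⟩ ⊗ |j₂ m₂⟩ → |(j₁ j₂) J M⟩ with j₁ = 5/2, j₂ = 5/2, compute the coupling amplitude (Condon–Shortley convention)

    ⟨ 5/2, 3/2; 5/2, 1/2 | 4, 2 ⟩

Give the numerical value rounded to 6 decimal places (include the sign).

+√(5/28) ≈ +0.422577

√[9·1!4!4!/10! · 4!1!3!2!6!2!] = √(20736/35)
  +(−1)^0/∏(0,1,1,3,3,1)! = 1/36  (running 1/36)
  +(−1)^1/∏(1,0,0,2,4,2)! = -1/96  (running 5/288)
⟨..|..⟩ = √(20736/35)·(5/288) = +0.422577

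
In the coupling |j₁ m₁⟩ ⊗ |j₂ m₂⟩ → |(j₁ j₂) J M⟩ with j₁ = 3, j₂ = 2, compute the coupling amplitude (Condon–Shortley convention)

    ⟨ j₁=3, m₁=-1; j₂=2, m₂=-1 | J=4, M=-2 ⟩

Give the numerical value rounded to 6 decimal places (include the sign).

+√(1/28) ≈ +0.188982

j₁+j₂−J=1  J+j₁−j₂=5  J−j₁+j₂=3  j₁+j₂+J+1=10
(j₁±m₁, j₂±m₂, J±M) = (2,4,1,3,2,6)
P² = 5184/7
sum k=0..1:
  [0] +1/48 = 1/48
  [1] −1/72 = -1/72
S = 1/144
C² = P²·S² = 1/28 ; C = +0.188982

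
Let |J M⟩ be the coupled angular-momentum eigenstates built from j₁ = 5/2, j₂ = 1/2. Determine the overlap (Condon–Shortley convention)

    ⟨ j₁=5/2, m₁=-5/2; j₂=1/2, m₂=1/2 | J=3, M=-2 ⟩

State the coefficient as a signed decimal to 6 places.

triangle: 0!·5!·1!/7! = 120/5040
(j±m)!: 0!·5!·1!·0!·1!·5! = 14400
prefactor² = (2J+1)·Δ·N² = 2400
  k=0: +1/(0!·0!·5!·1!·0!·0!) = 1/120
Σ = 1/120  ⇒  CG² = 2400·1/120² = 1/6
CG = +√(1/6) = +0.408248

+√(1/6) ≈ +0.408248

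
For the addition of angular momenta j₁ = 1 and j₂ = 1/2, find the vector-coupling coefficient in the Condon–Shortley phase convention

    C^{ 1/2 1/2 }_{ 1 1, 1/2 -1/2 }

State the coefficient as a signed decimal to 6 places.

√[2·1!1!0!/3! · 2!0!0!1!1!0!] = √(2/3)
  +(−1)^0/∏(0,1,0,0,1,0)! = 1  (running 1)
⟨..|..⟩ = √(2/3)·(1) = +0.816497

+0.816497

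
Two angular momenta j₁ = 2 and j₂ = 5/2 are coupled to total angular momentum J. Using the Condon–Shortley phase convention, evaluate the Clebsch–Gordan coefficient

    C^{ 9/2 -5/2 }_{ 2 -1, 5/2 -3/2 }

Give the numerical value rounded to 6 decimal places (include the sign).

+√(5/9) = +0.745356

√[10·0!4!5!/10! · 1!3!1!4!2!7!] = √(11520)
  +(−1)^0/∏(0,0,3,1,1,4)! = 1/144  (running 1/144)
⟨..|..⟩ = √(11520)·(1/144) = +0.745356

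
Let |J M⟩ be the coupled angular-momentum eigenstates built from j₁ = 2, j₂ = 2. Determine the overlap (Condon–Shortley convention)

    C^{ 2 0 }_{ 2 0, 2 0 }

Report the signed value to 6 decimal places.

−√(2/7) = -0.534522

√[5·2!2!2!/7! · 2!2!2!2!2!2!] = √(32/63)
  +(−1)^0/∏(0,2,2,2,0,0)! = 1/8  (running 1/8)
  +(−1)^1/∏(1,1,1,1,1,1)! = -1  (running -7/8)
  +(−1)^2/∏(2,0,0,0,2,2)! = 1/8  (running -3/4)
⟨..|..⟩ = √(32/63)·(-3/4) = -0.534522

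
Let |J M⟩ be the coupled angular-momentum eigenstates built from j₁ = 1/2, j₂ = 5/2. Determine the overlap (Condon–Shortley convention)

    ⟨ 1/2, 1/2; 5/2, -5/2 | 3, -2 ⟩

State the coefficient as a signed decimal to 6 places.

j₁+j₂−J=0  J+j₁−j₂=1  J−j₁+j₂=5  j₁+j₂+J+1=7
(j₁±m₁, j₂±m₂, J±M) = (1,0,0,5,1,5)
P² = 2400
sum k=0..0:
  [0] +1/120 = 1/120
S = 1/120
C² = P²·S² = 1/6 ; C = +0.408248

+√(1/6) = +0.408248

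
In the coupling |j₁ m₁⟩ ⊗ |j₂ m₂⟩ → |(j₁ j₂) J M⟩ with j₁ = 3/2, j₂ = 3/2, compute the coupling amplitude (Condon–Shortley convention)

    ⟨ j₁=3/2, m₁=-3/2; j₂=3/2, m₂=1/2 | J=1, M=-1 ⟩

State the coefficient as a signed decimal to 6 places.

j₁+j₂−J=2  J+j₁−j₂=1  J−j₁+j₂=1  j₁+j₂+J+1=5
(j₁±m₁, j₂±m₂, J±M) = (0,3,2,1,0,2)
P² = 6/5
sum k=2..2:
  [2] +1/2 = 1/2
S = 1/2
C² = P²·S² = 3/10 ; C = +0.547723

+√(3/10) = +0.547723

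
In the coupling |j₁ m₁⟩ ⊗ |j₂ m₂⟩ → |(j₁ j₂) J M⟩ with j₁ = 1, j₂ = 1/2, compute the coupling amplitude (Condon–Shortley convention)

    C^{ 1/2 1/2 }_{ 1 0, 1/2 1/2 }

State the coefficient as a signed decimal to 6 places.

j₁+j₂−J=1  J+j₁−j₂=1  J−j₁+j₂=0  j₁+j₂+J+1=3
(j₁±m₁, j₂±m₂, J±M) = (1,1,1,0,1,0)
P² = 1/3
sum k=1..1:
  [1] −1/1 = -1
S = -1
C² = P²·S² = 1/3 ; C = -0.577350

-0.577350  (= −√(1/3))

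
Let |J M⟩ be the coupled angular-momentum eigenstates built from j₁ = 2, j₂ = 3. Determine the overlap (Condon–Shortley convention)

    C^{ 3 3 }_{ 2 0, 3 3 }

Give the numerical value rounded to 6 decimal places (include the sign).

+0.645497

√[7·2!2!4!/9! · 2!2!6!0!6!0!] = √(3840)
  +(−1)^2/∏(2,0,0,4,2,0)! = 1/96  (running 1/96)
⟨..|..⟩ = √(3840)·(1/96) = +0.645497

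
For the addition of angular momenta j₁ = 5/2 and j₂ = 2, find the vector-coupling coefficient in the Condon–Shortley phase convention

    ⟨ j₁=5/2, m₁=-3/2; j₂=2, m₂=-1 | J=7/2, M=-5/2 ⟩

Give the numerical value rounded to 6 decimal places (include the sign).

−√(1/63) = -0.125988

triangle: 1!*4!*3!/9! = 144/362880
(j±m)!: 1!*4!*1!*3!*1!*6! = 103680
prefactor² = (2J+1)*Δ*N² = 2304/7
  k=0: +1/(0!*1!*4!*1!*0!*2!) = 1/48
  k=1: −1/(1!*0!*3!*0!*1!*3!) = -1/36
Σ = -1/144  ⇒  CG² = 2304/7*(-1/144)² = 1/63
CG = −√(1/63) = -0.125988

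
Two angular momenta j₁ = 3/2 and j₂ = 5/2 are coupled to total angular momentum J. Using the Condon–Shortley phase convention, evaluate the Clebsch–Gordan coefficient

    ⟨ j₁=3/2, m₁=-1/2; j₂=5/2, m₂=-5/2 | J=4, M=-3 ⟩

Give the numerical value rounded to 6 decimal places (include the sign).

√[9·0!3!5!/9! · 1!2!0!5!1!7!] = √(21600)
  +(−1)^0/∏(0,0,2,0,1,5)! = 1/240  (running 1/240)
⟨..|..⟩ = √(21600)·(1/240) = +0.612372

+√(3/8) = +0.612372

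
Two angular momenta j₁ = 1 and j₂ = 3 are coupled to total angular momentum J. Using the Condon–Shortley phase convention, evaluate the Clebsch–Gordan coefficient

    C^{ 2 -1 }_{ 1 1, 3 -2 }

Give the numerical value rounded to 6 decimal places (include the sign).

√[5·2!0!4!/7! · 2!0!1!5!1!3!] = √(480/7)
  +(−1)^0/∏(0,2,0,1,0,3)! = 1/12  (running 1/12)
⟨..|..⟩ = √(480/7)·(1/12) = +0.690066

+√(10/21) ≈ +0.690066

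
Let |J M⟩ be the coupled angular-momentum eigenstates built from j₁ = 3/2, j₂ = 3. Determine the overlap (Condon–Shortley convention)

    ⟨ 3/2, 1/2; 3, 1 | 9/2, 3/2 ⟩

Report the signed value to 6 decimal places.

√[10·0!3!6!/10! · 2!1!4!2!6!3!] = √(34560/7)
  +(−1)^0/∏(0,0,1,4,2,2)! = 1/96  (running 1/96)
⟨..|..⟩ = √(34560/7)·(1/96) = +0.731925

+0.731925  (= +√(15/28))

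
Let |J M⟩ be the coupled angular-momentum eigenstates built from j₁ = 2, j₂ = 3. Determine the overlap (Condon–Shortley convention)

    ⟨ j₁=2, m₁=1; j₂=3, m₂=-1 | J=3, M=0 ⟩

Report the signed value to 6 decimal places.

+√(1/30) = +0.182574

j₁+j₂−J=2  J+j₁−j₂=2  J−j₁+j₂=4  j₁+j₂+J+1=9
(j₁±m₁, j₂±m₂, J±M) = (3,1,2,4,3,3)
P² = 96/5
sum k=0..1:
  [0] +1/8 = 1/8
  [1] −1/12 = -1/12
S = 1/24
C² = P²·S² = 1/30 ; C = +0.182574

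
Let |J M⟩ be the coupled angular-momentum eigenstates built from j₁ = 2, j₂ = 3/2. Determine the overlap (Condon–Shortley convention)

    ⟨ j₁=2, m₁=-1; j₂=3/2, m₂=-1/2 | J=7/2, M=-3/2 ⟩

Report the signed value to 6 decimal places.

+√(4/7) = +0.755929

triangle: 0!·4!·3!/8! = 144/40320
(j±m)!: 1!·3!·1!·2!·2!·5! = 2880
prefactor² = (2J+1)·Δ·N² = 576/7
  k=0: +1/(0!·0!·3!·1!·1!·2!) = 1/12
Σ = 1/12  ⇒  CG² = 576/7·1/12² = 4/7
CG = +√(4/7) = +0.755929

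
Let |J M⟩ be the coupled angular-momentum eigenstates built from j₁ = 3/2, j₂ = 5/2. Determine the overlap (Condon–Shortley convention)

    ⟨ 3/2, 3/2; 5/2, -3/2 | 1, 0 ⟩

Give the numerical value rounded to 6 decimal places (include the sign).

+0.447214

j₁+j₂−J=3  J+j₁−j₂=0  J−j₁+j₂=2  j₁+j₂+J+1=6
(j₁±m₁, j₂±m₂, J±M) = (3,0,1,4,1,1)
P² = 36/5
sum k=0..0:
  [0] +1/6 = 1/6
S = 1/6
C² = P²·S² = 1/5 ; C = +0.447214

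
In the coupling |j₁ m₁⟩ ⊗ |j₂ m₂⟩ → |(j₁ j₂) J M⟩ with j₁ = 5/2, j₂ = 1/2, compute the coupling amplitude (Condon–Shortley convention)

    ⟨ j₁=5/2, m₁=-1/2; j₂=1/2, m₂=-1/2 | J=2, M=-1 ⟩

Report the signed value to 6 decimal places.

+0.577350

j₁+j₂−J=1  J+j₁−j₂=4  J−j₁+j₂=0  j₁+j₂+J+1=6
(j₁±m₁, j₂±m₂, J±M) = (2,3,0,1,1,3)
P² = 12
sum k=0..0:
  [0] +1/6 = 1/6
S = 1/6
C² = P²·S² = 1/3 ; C = +0.577350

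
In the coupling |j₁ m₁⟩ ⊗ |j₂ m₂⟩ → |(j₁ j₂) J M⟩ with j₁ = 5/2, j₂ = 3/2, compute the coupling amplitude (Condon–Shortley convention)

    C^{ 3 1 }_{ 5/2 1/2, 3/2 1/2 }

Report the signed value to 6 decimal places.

-0.129099

j₁+j₂−J=1  J+j₁−j₂=4  J−j₁+j₂=2  j₁+j₂+J+1=8
(j₁±m₁, j₂±m₂, J±M) = (3,2,2,1,4,2)
P² = 48/5
sum k=0..1:
  [0] +1/8 = 1/8
  [1] −1/6 = -1/6
S = -1/24
C² = P²·S² = 1/60 ; C = -0.129099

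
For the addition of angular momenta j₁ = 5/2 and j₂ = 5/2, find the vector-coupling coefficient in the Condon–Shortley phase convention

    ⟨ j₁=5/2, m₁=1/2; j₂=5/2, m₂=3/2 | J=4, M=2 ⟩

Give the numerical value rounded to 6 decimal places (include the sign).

-0.422577  (= −√(5/28))

j₁+j₂−J=1  J+j₁−j₂=4  J−j₁+j₂=4  j₁+j₂+J+1=10
(j₁±m₁, j₂±m₂, J±M) = (3,2,4,1,6,2)
P² = 20736/35
sum k=0..1:
  [0] +1/96 = 1/96
  [1] −1/36 = -1/36
S = -5/288
C² = P²·S² = 5/28 ; C = -0.422577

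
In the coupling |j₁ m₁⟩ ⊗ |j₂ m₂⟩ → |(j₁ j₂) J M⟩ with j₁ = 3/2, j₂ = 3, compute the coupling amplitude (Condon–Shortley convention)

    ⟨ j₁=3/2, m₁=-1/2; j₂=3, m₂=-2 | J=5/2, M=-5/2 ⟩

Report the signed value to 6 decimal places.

j₁+j₂−J=2  J+j₁−j₂=1  J−j₁+j₂=4  j₁+j₂+J+1=8
(j₁±m₁, j₂±m₂, J±M) = (1,2,1,5,0,5)
P² = 1440/7
sum k=1..1:
  [1] −1/24 = -1/24
S = -1/24
C² = P²·S² = 5/14 ; C = -0.597614

-0.597614  (= −√(5/14))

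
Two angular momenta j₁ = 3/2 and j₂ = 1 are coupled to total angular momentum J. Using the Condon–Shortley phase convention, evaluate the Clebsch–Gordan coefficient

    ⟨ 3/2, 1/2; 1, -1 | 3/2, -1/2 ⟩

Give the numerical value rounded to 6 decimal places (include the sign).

√[4·1!2!1!/5! · 2!1!0!2!1!2!] = √(8/15)
  +(−1)^0/∏(0,1,1,0,1,1)! = 1  (running 1)
⟨..|..⟩ = √(8/15)·(1) = +0.730297

+0.730297  (= +√(8/15))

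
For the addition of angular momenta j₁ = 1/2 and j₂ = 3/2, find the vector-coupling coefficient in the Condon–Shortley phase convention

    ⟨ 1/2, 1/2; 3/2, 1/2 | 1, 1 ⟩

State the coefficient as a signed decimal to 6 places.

+0.500000

√[3·1!0!2!/4! · 1!0!2!1!2!0!] = √(1)
  +(−1)^0/∏(0,1,0,2,0,0)! = 1/2  (running 1/2)
⟨..|..⟩ = √(1)·(1/2) = +0.500000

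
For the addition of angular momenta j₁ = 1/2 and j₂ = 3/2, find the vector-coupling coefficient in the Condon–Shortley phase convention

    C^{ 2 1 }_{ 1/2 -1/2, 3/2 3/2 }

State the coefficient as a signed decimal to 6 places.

triangle: 0!*1!*3!/5! = 6/120
(j±m)!: 0!*1!*3!*0!*3!*1! = 36
prefactor² = (2J+1)*Δ*N² = 9
  k=0: +1/(0!*0!*1!*3!*0!*0!) = 1/6
Σ = 1/6  ⇒  CG² = 9*1/6² = 1/4
CG = +√(1/4) = +0.500000

+√(1/4) = +0.500000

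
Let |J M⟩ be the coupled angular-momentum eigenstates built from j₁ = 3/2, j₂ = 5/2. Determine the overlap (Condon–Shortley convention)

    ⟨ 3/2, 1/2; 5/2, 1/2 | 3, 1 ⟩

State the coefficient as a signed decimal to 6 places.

+0.129099

triangle: 1!·2!·4!/8! = 48/40320
(j±m)!: 2!·1!·3!·2!·4!·2! = 1152
prefactor² = (2J+1)·Δ·N² = 48/5
  k=0: +1/(0!·1!·1!·3!·1!·1!) = 1/6
  k=1: −1/(1!·0!·0!·2!·2!·2!) = -1/8
Σ = 1/24  ⇒  CG² = 48/5·1/24² = 1/60
CG = +√(1/60) = +0.129099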